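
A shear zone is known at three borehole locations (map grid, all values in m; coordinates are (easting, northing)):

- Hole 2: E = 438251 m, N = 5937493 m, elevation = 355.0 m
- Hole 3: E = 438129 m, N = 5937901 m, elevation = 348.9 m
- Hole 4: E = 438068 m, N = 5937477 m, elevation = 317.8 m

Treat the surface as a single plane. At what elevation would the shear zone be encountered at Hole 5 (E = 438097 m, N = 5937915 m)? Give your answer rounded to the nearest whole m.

Two edge vectors: Hole 2→Hole 3 = (-122, 408, -6.1), Hole 2→Hole 4 = (-183, -16, -37.2).
Normal n = (Hole 2→Hole 3) × (Hole 2→Hole 4) = (-15275.2, -3422.1, 76616).
So ∂z/∂E = −n_x/n_z = 0.19937350 and ∂z/∂N = −n_y/n_z = 0.04466561.
Intercept c from Hole 2: 355 − 87375.64 − 265201.72 = −352222.35.
At (438097, 5937915): z = 87344.9 + 265220.6 − 352222.35 = 343.1 m.

343 m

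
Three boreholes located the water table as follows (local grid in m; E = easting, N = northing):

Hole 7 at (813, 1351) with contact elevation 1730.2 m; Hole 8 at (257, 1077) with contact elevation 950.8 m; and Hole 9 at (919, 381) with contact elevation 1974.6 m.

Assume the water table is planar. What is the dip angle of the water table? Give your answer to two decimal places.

Two edge vectors: Hole 7→Hole 8 = (-556, -274, -779.4), Hole 7→Hole 9 = (106, -970, 244.4).
Normal n = (Hole 7→Hole 8) × (Hole 7→Hole 9) = (-822983.6, 53270, 568364).
So ∂z/∂E = −n_x/n_z = 1.44799 and ∂z/∂N = −n_y/n_z = −0.09373.
Gradient magnitude |∇z| = √(a² + b²) = √(2.09667 + 0.00878) = 1.45102.
True dip = arctan(1.45102) = 55.43°, dipping toward W (azimuth ≈ 274°).

55.43°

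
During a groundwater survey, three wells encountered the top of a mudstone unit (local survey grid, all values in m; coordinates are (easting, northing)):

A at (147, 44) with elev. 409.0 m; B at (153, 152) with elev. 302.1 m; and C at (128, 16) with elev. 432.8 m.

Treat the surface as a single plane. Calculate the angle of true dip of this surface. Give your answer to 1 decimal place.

Let the plane be z = a·E + b·N + c.
B−A: 6a + 108b = −106.9;  C−A: −19a − 28b = 23.8.
Solving gives a = 0.22442, b = −1.00228.
Gradient magnitude |∇z| = √(a² + b²) = √(0.05036 + 1.00457) = 1.02710.
True dip = arctan(1.02710) = 45.8°, dipping toward NNW (azimuth ≈ 347°).

45.8°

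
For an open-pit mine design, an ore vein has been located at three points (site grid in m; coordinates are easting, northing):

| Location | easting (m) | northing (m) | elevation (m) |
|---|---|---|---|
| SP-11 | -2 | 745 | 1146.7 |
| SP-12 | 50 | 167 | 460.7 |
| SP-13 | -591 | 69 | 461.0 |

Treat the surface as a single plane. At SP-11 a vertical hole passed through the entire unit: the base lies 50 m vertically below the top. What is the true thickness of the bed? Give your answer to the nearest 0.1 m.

32.3 m

Let the plane be z = a·easting + b·northing + c.
SP-12−SP-11: 52a − 578b = −686;  SP-13−SP-11: −589a − 676b = −685.7.
Solving gives a = −0.17945, b = 1.17071.
|∇z| = √(a²+b²) = 1.18438, so dip δ = arctan(1.18438) = 49.82°.
True thickness = vertical thickness × cos δ = 50 × cos 49.82° = 32.3 m.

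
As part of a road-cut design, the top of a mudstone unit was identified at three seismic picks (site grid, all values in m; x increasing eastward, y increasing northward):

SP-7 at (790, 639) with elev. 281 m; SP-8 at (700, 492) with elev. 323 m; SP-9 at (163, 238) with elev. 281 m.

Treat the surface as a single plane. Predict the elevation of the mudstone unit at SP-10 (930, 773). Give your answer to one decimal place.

Let the plane be z = a·x + b·y + c.
SP-8−SP-7: −90a − 147b = 42;  SP-9−SP-7: −627a − 401b = 0.
Solving gives a = 0.30033, b = −0.46959.
Then c = 281 − a·790 − b·639 = 343.81.
At (930, 773): z = 279.3 − 363.0 + 343.81 = 260.1 m.

260.1 m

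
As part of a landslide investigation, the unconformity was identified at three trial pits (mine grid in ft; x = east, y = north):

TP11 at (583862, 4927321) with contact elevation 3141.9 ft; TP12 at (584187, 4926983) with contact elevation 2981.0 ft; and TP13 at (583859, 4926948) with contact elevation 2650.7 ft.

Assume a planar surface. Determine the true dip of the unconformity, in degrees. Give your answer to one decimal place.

57.5°

Let the plane be z = a·x + b·y + c.
TP12−TP11: 325a − 338b = −160.9;  TP13−TP11: −3a − 373b = −491.2.
Solving gives a = 0.86723, b = 1.30992.
Gradient magnitude |∇z| = √(a² + b²) = √(0.75210 + 1.71588) = 1.57098.
True dip = arctan(1.57098) = 57.5°, dipping toward SSW (azimuth ≈ 214°).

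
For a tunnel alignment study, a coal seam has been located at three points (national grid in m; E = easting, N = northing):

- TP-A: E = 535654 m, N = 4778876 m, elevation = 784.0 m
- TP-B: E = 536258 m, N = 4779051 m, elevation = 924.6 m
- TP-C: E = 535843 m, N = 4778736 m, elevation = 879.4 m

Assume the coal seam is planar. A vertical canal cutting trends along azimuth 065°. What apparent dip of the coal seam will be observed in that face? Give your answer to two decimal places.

9.58°

Two edge vectors: TP-A→TP-B = (604, 175, 140.6), TP-A→TP-C = (189, -140, 95.4).
Normal n = (TP-A→TP-B) × (TP-A→TP-C) = (36379, -31048.2, -117635).
So ∂z/∂E = −n_x/n_z = 0.30925 and ∂z/∂N = −n_y/n_z = −0.26394.
Unit vector along 065° is (sin 65°, cos 65°) = (0.9063, 0.4226).
Slope in that direction = a·(0.9063) + b·(0.4226) = 0.16873.
Apparent dip = arctan|0.16873| = 9.58° (true dip is 22.1°, so apparent ≤ true as expected).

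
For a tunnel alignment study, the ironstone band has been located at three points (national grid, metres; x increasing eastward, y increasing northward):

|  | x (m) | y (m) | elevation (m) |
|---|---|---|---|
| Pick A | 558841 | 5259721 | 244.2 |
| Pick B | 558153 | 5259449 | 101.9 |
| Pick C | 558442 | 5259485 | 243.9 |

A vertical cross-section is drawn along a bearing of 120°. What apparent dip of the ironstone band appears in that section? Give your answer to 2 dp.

46.78°

Let the plane be z = a·x + b·y + c.
Pick B−Pick A: −688a − 272b = −142.3;  Pick C−Pick A: −399a − 236b = −0.3.
Solving gives a = 0.62224, b = −1.05073.
Unit vector along 120° is (sin 120°, cos 120°) = (0.8660, -0.5000).
Slope in that direction = a·(0.8660) + b·(-0.5000) = 1.06424.
Apparent dip = arctan|1.06424| = 46.78° (true dip is 50.7°, so apparent ≤ true as expected).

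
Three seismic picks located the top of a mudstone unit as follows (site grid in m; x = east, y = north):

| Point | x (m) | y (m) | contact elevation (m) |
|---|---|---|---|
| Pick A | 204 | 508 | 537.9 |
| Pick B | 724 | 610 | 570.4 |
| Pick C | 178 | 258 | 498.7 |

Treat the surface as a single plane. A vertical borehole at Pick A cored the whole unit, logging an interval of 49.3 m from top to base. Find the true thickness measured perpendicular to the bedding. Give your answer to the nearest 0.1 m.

48.7 m

Let the plane be z = a·x + b·y + c.
Pick B−Pick A: 520a + 102b = 32.5;  Pick C−Pick A: −26a − 250b = −39.2.
Solving gives a = 0.03240, b = 0.15343.
|∇z| = √(a²+b²) = 0.15681, so dip δ = arctan(0.15681) = 8.91°.
True thickness = vertical thickness × cos δ = 49.3 × cos 8.91° = 48.7 m.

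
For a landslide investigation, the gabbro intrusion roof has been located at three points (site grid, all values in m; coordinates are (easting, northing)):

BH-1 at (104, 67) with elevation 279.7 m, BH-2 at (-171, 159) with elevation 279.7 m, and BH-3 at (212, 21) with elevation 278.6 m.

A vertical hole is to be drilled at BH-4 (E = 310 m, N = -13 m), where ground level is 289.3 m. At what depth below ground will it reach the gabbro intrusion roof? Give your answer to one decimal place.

10.8 m

Let the plane be z = a·E + b·N + c.
BH-2−BH-1: −275a + 92b = 0;  BH-3−BH-1: 108a − 46b = −1.1.
Solving gives a = 0.03729, b = 0.11146.
Then c = 279.7 − a·104 − b·67 = 268.35.
At (310, -13): z_contact = 11.56 − 1.45 + 268.35 = 278.46 m.
Depth below ground = 289.3 − 278.46 = 10.8 m.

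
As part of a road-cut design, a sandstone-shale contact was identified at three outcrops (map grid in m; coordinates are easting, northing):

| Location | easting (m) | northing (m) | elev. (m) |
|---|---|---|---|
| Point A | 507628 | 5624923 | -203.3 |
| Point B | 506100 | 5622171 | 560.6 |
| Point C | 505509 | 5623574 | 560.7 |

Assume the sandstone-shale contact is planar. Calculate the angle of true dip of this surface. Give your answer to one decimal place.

17.1°

Two edge vectors: Point A→Point B = (-1528, -2752, 763.9), Point A→Point C = (-2119, -1349, 764).
Normal n = (Point A→Point B) × (Point A→Point C) = (-1072026.9, -451312.1, -3770216).
So ∂z/∂easting = −n_x/n_z = −0.28434 and ∂z/∂northing = −n_y/n_z = −0.11970.
Gradient magnitude |∇z| = √(a² + b²) = √(0.08085 + 0.01433) = 0.30851.
True dip = arctan(0.30851) = 17.1°, dipping toward ENE (azimuth ≈ 067°).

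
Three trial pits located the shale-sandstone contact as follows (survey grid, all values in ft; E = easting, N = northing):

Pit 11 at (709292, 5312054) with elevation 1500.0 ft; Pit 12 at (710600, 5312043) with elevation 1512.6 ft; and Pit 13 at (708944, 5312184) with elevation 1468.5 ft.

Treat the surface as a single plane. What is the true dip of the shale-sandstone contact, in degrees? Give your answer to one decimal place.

Let the plane be z = a·E + b·N + c.
Pit 12−Pit 11: 1308a − 11b = 12.6;  Pit 13−Pit 11: −348a + 130b = −31.5.
Solving gives a = 0.00777, b = −0.22151.
Gradient magnitude |∇z| = √(a² + b²) = √(0.00006 + 0.04907) = 0.22164.
True dip = arctan(0.22164) = 12.5°, dipping toward N (azimuth ≈ 358°).

12.5°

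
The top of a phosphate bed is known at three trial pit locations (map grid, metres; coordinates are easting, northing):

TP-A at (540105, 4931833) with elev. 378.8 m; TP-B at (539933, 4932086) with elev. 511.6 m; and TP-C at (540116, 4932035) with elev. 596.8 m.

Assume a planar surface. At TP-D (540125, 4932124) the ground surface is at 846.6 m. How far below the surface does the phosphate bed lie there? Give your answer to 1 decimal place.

150.6 m

Two edge vectors: TP-A→TP-B = (-172, 253, 132.8), TP-A→TP-C = (11, 202, 218).
Normal n = (TP-A→TP-B) × (TP-A→TP-C) = (28328.4, 38956.8, -37527).
So ∂z/∂easting = −n_x/n_z = 0.754880486 and ∂z/∂northing = −n_y/n_z = 1.038100568.
Intercept c from TP-A: 378.8 − 407714.72 − 5119738.64 = −5527074.56.
At (540125, 4932124): z_contact = 407729.82 + 5120040.72 − 5527074.56 = 695.98 m.
Depth below ground = 846.6 − 695.98 = 150.6 m.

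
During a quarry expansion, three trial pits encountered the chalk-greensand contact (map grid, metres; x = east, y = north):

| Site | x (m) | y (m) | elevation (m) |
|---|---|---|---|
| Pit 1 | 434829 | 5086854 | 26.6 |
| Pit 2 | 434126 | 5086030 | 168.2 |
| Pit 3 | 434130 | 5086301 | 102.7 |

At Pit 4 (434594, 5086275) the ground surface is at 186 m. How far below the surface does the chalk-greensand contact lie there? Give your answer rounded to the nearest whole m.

38 m

Two edge vectors: Pit 1→Pit 2 = (-703, -824, 141.6), Pit 1→Pit 3 = (-699, -553, 76.1).
Normal n = (Pit 1→Pit 2) × (Pit 1→Pit 3) = (15598.4, -45480.1, -187217).
So ∂z/∂x = −n_x/n_z = 0.08331722 and ∂z/∂y = −n_y/n_z = −0.24292719.
Intercept c from Pit 1: 26.6 − 36228.74 + 1235735.16 = 1199533.01.
At (434594, 5086275): z_contact = 36209.2 − 1235594.5 + 1199533.01 = 147.7 m.
Depth below ground = 186 − 147.7 = 38 m.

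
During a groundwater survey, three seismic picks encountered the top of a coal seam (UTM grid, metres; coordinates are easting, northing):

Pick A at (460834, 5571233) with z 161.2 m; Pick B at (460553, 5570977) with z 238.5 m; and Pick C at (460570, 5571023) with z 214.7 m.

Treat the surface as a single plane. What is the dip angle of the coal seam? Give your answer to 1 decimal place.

Two edge vectors: Pick A→Pick B = (-281, -256, 77.3), Pick A→Pick C = (-264, -210, 53.5).
Normal n = (Pick A→Pick B) × (Pick A→Pick C) = (2537, -5373.7, -8574).
So ∂z/∂easting = −n_x/n_z = 0.29589 and ∂z/∂northing = −n_y/n_z = −0.62674.
Gradient magnitude |∇z| = √(a² + b²) = √(0.08755 + 0.39281) = 0.69308.
True dip = arctan(0.69308) = 34.7°, dipping toward NNW (azimuth ≈ 335°).

34.7°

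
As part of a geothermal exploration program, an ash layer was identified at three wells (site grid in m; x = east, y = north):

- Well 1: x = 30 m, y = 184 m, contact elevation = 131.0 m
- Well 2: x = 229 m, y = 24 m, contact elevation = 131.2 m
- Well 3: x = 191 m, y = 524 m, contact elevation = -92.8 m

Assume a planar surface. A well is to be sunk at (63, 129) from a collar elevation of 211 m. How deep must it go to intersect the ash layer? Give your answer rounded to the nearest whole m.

Two edge vectors: Well 1→Well 2 = (199, -160, 0.2), Well 1→Well 3 = (161, 340, -223.8).
Normal n = (Well 1→Well 2) × (Well 1→Well 3) = (35740, 44568.4, 93420).
So ∂z/∂x = −n_x/n_z = −0.38257 and ∂z/∂y = −n_y/n_z = −0.47708.
Intercept c from Well 1: 131 + 11.48 + 87.78 = 230.26.
At (63, 129): z_contact = −24.1 − 61.5 + 230.26 = 144.6 m.
Depth below ground = 211 − 144.6 = 66 m.

66 m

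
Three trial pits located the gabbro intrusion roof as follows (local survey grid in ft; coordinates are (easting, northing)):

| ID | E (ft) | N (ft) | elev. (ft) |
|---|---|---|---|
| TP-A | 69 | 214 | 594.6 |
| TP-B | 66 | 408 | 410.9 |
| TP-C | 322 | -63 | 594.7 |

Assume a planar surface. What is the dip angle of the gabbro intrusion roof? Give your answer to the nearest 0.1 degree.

Let the plane be z = a·E + b·N + c.
TP-B−TP-A: −3a + 194b = −183.7;  TP-C−TP-A: 253a − 277b = 0.1.
Solving gives a = −1.05419, b = −0.96321.
Gradient magnitude |∇z| = √(a² + b²) = √(1.11131 + 0.92777) = 1.42796.
True dip = arctan(1.42796) = 55.0°, dipping toward NE (azimuth ≈ 048°).

55.0°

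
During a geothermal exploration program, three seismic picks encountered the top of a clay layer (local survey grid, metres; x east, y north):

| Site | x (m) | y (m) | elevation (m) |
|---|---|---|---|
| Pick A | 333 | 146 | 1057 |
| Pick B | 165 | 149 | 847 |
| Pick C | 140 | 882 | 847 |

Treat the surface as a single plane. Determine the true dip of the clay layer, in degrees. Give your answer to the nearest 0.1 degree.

Let the plane be z = a·x + b·y + c.
Pick B−Pick A: −168a + 3b = −210;  Pick C−Pick A: −193a + 736b = −210.
Solving gives a = 1.25076, b = 0.04266.
Gradient magnitude |∇z| = √(a² + b²) = √(1.56440 + 0.00182) = 1.25149.
True dip = arctan(1.25149) = 51.4°, dipping toward W (azimuth ≈ 268°).

51.4°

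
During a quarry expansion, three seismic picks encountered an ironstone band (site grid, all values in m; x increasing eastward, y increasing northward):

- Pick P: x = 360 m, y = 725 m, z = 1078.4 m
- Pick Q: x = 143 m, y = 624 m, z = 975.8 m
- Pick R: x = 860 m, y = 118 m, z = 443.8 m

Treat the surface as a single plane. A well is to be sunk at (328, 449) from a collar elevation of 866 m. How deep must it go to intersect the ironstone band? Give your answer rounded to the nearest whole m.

Let the plane be z = a·x + b·y + c.
Pick Q−Pick P: −217a − 101b = −102.6;  Pick R−Pick P: 500a − 607b = −634.6.
Solving gives a = −0.00997, b = 1.03726.
Then c = 1078.4 − a·360 − b·725 = 329.98.
At (328, 449): z_contact = −3.3 + 465.7 + 329.98 = 792.4 m.
Depth below ground = 866 − 792.4 = 74 m.

74 m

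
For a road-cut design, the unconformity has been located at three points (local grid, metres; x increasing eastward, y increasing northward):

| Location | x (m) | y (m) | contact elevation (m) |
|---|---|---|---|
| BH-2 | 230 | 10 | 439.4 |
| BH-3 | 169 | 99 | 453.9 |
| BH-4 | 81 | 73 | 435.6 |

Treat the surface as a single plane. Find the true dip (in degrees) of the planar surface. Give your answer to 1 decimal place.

Two edge vectors: BH-2→BH-3 = (-61, 89, 14.5), BH-2→BH-4 = (-149, 63, -3.8).
Normal n = (BH-2→BH-3) × (BH-2→BH-4) = (-1251.7, -2392.3, 9418).
So ∂z/∂x = −n_x/n_z = 0.13291 and ∂z/∂y = −n_y/n_z = 0.25401.
Gradient magnitude |∇z| = √(a² + b²) = √(0.01766 + 0.06452) = 0.28668.
True dip = arctan(0.28668) = 16.0°, dipping toward SSW (azimuth ≈ 208°).

16.0°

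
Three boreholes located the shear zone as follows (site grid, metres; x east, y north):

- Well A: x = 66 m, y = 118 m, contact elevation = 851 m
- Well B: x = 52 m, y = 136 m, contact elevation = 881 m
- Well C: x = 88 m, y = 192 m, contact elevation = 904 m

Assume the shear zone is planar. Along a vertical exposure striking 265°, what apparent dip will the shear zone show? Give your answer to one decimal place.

38.5°

Let the plane be z = a·x + b·y + c.
Well B−Well A: −14a + 18b = 30;  Well C−Well A: 22a + 74b = 53.
Solving gives a = −0.88408, b = 0.97905.
Unit vector along 265° is (sin 265°, cos 265°) = (-0.9962, -0.0872).
Slope in that direction = a·(-0.9962) + b·(-0.0872) = 0.79538.
Apparent dip = arctan|0.79538| = 38.5° (true dip is 52.8°, so apparent ≤ true as expected).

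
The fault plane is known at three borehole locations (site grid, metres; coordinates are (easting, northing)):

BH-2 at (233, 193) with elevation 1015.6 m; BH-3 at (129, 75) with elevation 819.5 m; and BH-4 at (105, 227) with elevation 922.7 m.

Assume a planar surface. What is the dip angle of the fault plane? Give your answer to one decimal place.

51.5°

Two edge vectors: BH-2→BH-3 = (-104, -118, -196.1), BH-2→BH-4 = (-128, 34, -92.9).
Normal n = (BH-2→BH-3) × (BH-2→BH-4) = (17629.6, 15439.2, -18640).
So ∂z/∂E = −n_x/n_z = 0.94579 and ∂z/∂N = −n_y/n_z = 0.82828.
Gradient magnitude |∇z| = √(a² + b²) = √(0.89453 + 0.68605) = 1.25721.
True dip = arctan(1.25721) = 51.5°, dipping toward SW (azimuth ≈ 229°).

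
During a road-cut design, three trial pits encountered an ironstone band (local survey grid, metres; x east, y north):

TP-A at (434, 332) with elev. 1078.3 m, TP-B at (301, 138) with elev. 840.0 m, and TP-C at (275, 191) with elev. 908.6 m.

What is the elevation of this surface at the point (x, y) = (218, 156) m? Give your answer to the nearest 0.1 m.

867.5 m

Let the plane be z = a·x + b·y + c.
TP-B−TP-A: −133a − 194b = −238.3;  TP-C−TP-A: −159a − 141b = −169.7.
Solving gives a = −0.05611, b = 1.26682.
Then c = 1078.3 − a·434 − b·332 = 682.07.
At (218, 156): z = −12.2 + 197.6 + 682.07 = 867.5 m.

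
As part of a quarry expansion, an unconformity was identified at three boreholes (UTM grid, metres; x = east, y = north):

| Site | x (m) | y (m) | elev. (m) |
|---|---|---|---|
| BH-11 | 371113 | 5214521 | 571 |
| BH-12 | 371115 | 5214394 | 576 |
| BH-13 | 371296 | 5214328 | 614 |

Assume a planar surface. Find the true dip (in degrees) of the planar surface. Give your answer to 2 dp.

11.31°

Let the plane be z = a·x + b·y + c.
BH-12−BH-11: 2a − 127b = 5;  BH-13−BH-11: 183a − 193b = 43.
Solving gives a = 0.19672, b = −0.03627.
Gradient magnitude |∇z| = √(a² + b²) = √(0.03870 + 0.00132) = 0.20003.
True dip = arctan(0.20003) = 11.31°, dipping toward W (azimuth ≈ 280°).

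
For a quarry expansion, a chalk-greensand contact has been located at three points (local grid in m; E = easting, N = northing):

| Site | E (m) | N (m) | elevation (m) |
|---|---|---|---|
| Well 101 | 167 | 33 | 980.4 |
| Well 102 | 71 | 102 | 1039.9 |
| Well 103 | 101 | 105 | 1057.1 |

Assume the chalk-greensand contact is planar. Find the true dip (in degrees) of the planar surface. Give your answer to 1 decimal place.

Let the plane be z = a·E + b·N + c.
Well 102−Well 101: −96a + 69b = 59.5;  Well 103−Well 101: −66a + 72b = 76.7.
Solving gives a = 0.42761, b = 1.45725.
Gradient magnitude |∇z| = √(a² + b²) = √(0.18285 + 2.12358) = 1.51869.
True dip = arctan(1.51869) = 56.6°, dipping toward SSW (azimuth ≈ 196°).

56.6°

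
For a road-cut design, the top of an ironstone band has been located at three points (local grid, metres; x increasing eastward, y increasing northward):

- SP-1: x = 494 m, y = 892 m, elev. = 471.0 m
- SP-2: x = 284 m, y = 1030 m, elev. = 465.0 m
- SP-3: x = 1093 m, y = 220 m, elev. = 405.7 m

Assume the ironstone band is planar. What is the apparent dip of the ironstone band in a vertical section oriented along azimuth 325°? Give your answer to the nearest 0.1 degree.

6.5°

Let the plane be z = a·x + b·y + c.
SP-2−SP-1: −210a + 138b = −6;  SP-3−SP-1: 599a − 672b = −65.3.
Solving gives a = 0.22312, b = 0.29606.
Unit vector along 325° is (sin 325°, cos 325°) = (-0.5736, 0.8192).
Slope in that direction = a·(-0.5736) + b·(0.8192) = 0.11454.
Apparent dip = arctan|0.11454| = 6.5° (true dip is 20.3°, so apparent ≤ true as expected).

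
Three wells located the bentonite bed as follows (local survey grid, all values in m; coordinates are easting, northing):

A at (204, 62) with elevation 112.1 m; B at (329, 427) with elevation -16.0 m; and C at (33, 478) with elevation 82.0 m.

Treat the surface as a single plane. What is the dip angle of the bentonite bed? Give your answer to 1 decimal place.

23.4°

Two edge vectors: A→B = (125, 365, -128.1), A→C = (-171, 416, -30.1).
Normal n = (A→B) × (A→C) = (42303.1, 25667.6, 114415).
So ∂z/∂easting = −n_x/n_z = −0.36973 and ∂z/∂northing = −n_y/n_z = −0.22434.
Gradient magnitude |∇z| = √(a² + b²) = √(0.13670 + 0.05033) = 0.43247.
True dip = arctan(0.43247) = 23.4°, dipping toward ENE (azimuth ≈ 059°).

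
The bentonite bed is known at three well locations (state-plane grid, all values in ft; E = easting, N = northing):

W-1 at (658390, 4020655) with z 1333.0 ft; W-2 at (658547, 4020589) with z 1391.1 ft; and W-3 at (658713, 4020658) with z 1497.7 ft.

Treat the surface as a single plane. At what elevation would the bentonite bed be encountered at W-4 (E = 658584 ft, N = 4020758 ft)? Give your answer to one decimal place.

1464.9 ft

Two edge vectors: W-1→W-2 = (157, -66, 58.1), W-1→W-3 = (323, 3, 164.7).
Normal n = (W-1→W-2) × (W-1→W-3) = (-11044.5, -7091.6, 21789).
So ∂z/∂E = −n_x/n_z = 0.506884208 and ∂z/∂N = −n_y/n_z = 0.325466979.
Intercept c from W-1: 1333 − 333727.49 − 1308590.44 = −1640984.93.
At (658584, 4020758): z = 333825.8 + 1308624.0 − 1640984.93 = 1464.9 ft.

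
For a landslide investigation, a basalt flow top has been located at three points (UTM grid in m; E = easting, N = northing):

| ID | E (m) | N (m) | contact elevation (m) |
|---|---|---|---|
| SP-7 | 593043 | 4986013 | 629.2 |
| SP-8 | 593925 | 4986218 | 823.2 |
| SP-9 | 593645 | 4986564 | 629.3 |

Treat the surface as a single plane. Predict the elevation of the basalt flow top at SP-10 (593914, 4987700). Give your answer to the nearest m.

Two edge vectors: SP-7→SP-8 = (882, 205, 194), SP-7→SP-9 = (602, 551, 0.1).
Normal n = (SP-7→SP-8) × (SP-7→SP-9) = (-106873.5, 116699.8, 362572).
So ∂z/∂E = −n_x/n_z = 0.29476490 and ∂z/∂N = −n_y/n_z = −0.32186655.
Intercept c from SP-7: 629.2 − 174808.26 + 1604830.82 = 1430651.76.
At (593914, 4987700): z = 175065.0 − 1605373.8 + 1430651.76 = 343.0 m.

343 m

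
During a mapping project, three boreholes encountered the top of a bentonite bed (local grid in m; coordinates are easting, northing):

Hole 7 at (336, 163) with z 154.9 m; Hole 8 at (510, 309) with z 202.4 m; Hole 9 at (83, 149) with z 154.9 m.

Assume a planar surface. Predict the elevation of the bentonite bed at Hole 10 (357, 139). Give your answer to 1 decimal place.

Let the plane be z = a·easting + b·northing + c.
Hole 8−Hole 7: 174a + 146b = 47.5;  Hole 9−Hole 7: −253a − 14b = 0.
Solving gives a = −0.01927, b = 0.34831.
Then c = 154.9 − a·336 − b·163 = 104.60.
At (357, 139): z = −6.9 + 48.4 + 104.60 = 146.1 m.

146.1 m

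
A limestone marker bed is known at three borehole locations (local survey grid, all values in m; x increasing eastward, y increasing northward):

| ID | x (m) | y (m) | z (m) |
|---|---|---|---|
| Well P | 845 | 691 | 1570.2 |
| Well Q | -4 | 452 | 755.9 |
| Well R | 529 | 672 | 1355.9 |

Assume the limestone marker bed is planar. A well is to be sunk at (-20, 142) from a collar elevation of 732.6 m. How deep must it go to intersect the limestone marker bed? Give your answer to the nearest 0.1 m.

Two edge vectors: Well P→Well Q = (-849, -239, -814.3), Well P→Well R = (-316, -19, -214.3).
Normal n = (Well P→Well Q) × (Well P→Well R) = (35746, 75378.1, -59393).
So ∂z/∂x = −n_x/n_z = 0.60186 and ∂z/∂y = −n_y/n_z = 1.26914.
Intercept c from Well P: 1570.2 − 508.57 − 876.98 = 184.66.
At (-20, 142): z_contact = −12.04 + 180.22 + 184.66 = 352.84 m.
Depth below ground = 732.6 − 352.84 = 379.8 m.

379.8 m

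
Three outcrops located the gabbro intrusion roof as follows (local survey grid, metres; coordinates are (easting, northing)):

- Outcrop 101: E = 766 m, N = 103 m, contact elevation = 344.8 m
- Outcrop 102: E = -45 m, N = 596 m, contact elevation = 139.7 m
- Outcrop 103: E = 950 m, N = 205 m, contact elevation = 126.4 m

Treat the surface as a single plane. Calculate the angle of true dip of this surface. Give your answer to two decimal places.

53.19°

Let the plane be z = a·E + b·N + c.
Outcrop 102−Outcrop 101: −811a + 493b = −205.1;  Outcrop 103−Outcrop 101: 184a + 102b = −218.4.
Solving gives a = −0.50020, b = −1.23886.
Gradient magnitude |∇z| = √(a² + b²) = √(0.25020 + 1.53478) = 1.33603.
True dip = arctan(1.33603) = 53.19°, dipping toward NNE (azimuth ≈ 022°).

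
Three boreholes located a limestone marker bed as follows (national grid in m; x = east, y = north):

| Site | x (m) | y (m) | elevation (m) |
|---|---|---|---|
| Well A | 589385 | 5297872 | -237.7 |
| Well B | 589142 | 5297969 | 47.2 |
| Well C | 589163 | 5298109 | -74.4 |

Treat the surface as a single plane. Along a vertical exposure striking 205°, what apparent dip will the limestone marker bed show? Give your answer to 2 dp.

Two edge vectors: Well A→Well B = (-243, 97, 284.9), Well A→Well C = (-222, 237, 163.3).
Normal n = (Well A→Well B) × (Well A→Well C) = (-51681.2, -23565.9, -36057).
So ∂z/∂x = −n_x/n_z = −1.43332 and ∂z/∂y = −n_y/n_z = −0.65357.
Unit vector along 205° is (sin 205°, cos 205°) = (-0.4226, -0.9063).
Slope in that direction = a·(-0.4226) + b·(-0.9063) = 1.19809.
Apparent dip = arctan|1.19809| = 50.15° (true dip is 57.6°, so apparent ≤ true as expected).

50.15°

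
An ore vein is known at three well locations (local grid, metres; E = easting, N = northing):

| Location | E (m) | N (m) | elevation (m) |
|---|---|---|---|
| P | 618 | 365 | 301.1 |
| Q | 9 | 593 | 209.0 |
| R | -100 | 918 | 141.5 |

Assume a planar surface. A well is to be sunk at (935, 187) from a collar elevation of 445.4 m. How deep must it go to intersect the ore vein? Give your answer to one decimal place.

Two edge vectors: P→Q = (-609, 228, -92.1), P→R = (-718, 553, -159.6).
Normal n = (P→Q) × (P→R) = (14542.5, -31068.6, -173073).
So ∂z/∂E = −n_x/n_z = 0.08403 and ∂z/∂N = −n_y/n_z = −0.17951.
Intercept c from P: 301.1 − 51.93 + 65.52 = 314.69.
At (935, 187): z_contact = 78.56 − 33.57 + 314.69 = 359.69 m.
Depth below ground = 445.4 − 359.69 = 85.7 m.

85.7 m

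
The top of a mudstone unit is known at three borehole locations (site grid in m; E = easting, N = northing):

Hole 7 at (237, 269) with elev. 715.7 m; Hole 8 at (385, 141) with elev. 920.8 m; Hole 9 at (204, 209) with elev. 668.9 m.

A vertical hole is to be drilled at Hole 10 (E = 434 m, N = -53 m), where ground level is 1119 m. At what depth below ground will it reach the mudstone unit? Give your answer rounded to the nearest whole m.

Two edge vectors: Hole 7→Hole 8 = (148, -128, 205.1), Hole 7→Hole 9 = (-33, -60, -46.8).
Normal n = (Hole 7→Hole 8) × (Hole 7→Hole 9) = (18296.4, 158.1, -13104).
So ∂z/∂E = −n_x/n_z = 1.39625 and ∂z/∂N = −n_y/n_z = 0.01207.
Intercept c from Hole 7: 715.7 − 330.91 − 3.25 = 381.54.
At (434, -53): z_contact = 606.0 − 0.6 + 381.54 = 986.9 m.
Depth below ground = 1119 − 986.9 = 132 m.

132 m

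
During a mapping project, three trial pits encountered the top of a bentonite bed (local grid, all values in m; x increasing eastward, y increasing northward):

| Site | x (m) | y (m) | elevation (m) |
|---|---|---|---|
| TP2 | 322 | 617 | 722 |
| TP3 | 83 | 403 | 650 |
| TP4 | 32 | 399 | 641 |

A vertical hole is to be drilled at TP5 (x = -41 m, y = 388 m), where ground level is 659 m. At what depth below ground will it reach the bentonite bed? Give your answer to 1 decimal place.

31.7 m

Let the plane be z = a·x + b·y + c.
TP3−TP2: −239a − 214b = −72;  TP4−TP2: −290a − 218b = −81.
Solving gives a = 0.16449, b = 0.15274.
Then c = 722 − a·322 − b·617 = 574.79.
At (-41, 388): z_contact = −6.74 + 59.26 + 574.79 = 627.31 m.
Depth below ground = 659 − 627.31 = 31.7 m.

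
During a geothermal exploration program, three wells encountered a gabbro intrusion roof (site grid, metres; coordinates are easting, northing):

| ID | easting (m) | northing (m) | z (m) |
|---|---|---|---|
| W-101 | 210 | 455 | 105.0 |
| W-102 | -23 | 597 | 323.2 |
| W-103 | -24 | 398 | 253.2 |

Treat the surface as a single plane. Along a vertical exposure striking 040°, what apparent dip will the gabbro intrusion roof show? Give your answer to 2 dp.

10.79°

Let the plane be z = a·easting + b·northing + c.
W-102−W-101: −233a + 142b = 218.2;  W-103−W-101: −234a − 57b = 148.2.
Solving gives a = −0.71990, b = 0.35538.
Unit vector along 040° is (sin 40°, cos 40°) = (0.6428, 0.7660).
Slope in that direction = a·(0.6428) + b·(0.7660) = −0.19051.
Apparent dip = arctan|0.19051| = 10.79° (true dip is 38.8°, so apparent ≤ true as expected).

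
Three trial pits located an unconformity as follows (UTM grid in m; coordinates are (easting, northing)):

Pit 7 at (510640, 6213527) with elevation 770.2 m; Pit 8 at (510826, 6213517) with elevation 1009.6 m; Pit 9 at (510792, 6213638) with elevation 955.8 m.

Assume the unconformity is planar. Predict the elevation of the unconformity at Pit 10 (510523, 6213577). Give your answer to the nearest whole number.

616 m

Let the plane be z = a·E + b·N + c.
Pit 8−Pit 7: 186a − 10b = 239.4;  Pit 9−Pit 7: 152a + 111b = 185.6.
Solving gives a = 1.28256790, b = −0.08423712.
Then c = 770.2 − a·510640 − b·6213527 = −130750.65.
At (510523, 6213577): z = 654780.4 − 523413.8 − 130750.65 = 615.9 m.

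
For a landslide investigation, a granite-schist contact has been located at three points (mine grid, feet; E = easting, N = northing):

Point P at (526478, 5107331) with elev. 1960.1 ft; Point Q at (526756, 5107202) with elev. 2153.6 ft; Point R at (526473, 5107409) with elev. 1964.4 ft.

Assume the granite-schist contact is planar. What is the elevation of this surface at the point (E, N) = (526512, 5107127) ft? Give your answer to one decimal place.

1964.4 ft

Two edge vectors: Point P→Point Q = (278, -129, 193.5), Point P→Point R = (-5, 78, 4.3).
Normal n = (Point P→Point Q) × (Point P→Point R) = (-15647.7, -2162.9, 21039).
So ∂z/∂E = −n_x/n_z = 0.743747326 and ∂z/∂N = −n_y/n_z = 0.102804316.
Intercept c from Point P: 1960.1 − 391566.60 − 525055.67 = −914662.17.
At (526512, 5107127): z = 391591.9 + 525034.7 − 914662.17 = 1964.4 ft.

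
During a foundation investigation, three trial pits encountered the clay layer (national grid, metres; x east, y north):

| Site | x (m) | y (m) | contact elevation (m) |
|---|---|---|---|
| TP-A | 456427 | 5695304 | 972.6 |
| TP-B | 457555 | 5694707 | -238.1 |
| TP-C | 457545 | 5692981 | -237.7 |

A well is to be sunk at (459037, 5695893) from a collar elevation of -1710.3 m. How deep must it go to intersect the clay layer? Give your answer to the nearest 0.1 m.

106.7 m

Let the plane be z = a·x + b·y + c.
TP-B−TP-A: 1128a − 597b = −1210.7;  TP-C−TP-A: 1118a − 2323b = −1210.3.
Solving gives a = −1.070156762, b = 0.005968463.
Then c = 972.6 − a·456427 − b·5695304 = 455428.83.
At (459037, 5695893): z_contact = −491241.55 + 33995.73 + 455428.83 = -1816.99 m.
Depth below ground = -1710.3 − (-1816.99) = 106.7 m.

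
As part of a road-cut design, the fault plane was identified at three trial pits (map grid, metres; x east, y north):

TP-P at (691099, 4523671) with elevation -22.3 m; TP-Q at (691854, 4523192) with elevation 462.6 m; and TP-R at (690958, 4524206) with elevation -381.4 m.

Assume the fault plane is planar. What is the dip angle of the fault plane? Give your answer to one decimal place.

33.3°

Let the plane be z = a·x + b·y + c.
TP-Q−TP-P: 755a − 479b = 484.9;  TP-R−TP-P: −141a + 535b = −359.1.
Solving gives a = 0.25986, b = −0.60273.
Gradient magnitude |∇z| = √(a² + b²) = √(0.06753 + 0.36328) = 0.65636.
True dip = arctan(0.65636) = 33.3°, dipping toward NNW (azimuth ≈ 337°).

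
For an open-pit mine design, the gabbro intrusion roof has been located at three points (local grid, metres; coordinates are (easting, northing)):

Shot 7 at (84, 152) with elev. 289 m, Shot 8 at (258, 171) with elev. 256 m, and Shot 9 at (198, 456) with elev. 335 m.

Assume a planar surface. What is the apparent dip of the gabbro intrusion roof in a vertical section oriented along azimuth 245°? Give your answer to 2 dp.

Let the plane be z = a·E + b·N + c.
Shot 8−Shot 7: 174a + 19b = −33;  Shot 9−Shot 7: 114a + 304b = 46.
Solving gives a = −0.21498, b = 0.23193.
Unit vector along 245° is (sin 245°, cos 245°) = (-0.9063, -0.4226).
Slope in that direction = a·(-0.9063) + b·(-0.4226) = 0.09682.
Apparent dip = arctan|0.09682| = 5.53° (true dip is 17.5°, so apparent ≤ true as expected).

5.53°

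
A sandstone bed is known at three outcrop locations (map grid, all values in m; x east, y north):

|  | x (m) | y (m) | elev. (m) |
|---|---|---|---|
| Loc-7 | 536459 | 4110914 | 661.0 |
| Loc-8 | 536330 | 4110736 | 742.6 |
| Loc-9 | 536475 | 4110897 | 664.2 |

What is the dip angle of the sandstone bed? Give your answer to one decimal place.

20.7°

Two edge vectors: Loc-7→Loc-8 = (-129, -178, 81.6), Loc-7→Loc-9 = (16, -17, 3.2).
Normal n = (Loc-7→Loc-8) × (Loc-7→Loc-9) = (817.6, 1718.4, 5041).
So ∂z/∂x = −n_x/n_z = −0.16219 and ∂z/∂y = −n_y/n_z = −0.34088.
Gradient magnitude |∇z| = √(a² + b²) = √(0.02631 + 0.11620) = 0.37750.
True dip = arctan(0.37750) = 20.7°, dipping toward NNE (azimuth ≈ 025°).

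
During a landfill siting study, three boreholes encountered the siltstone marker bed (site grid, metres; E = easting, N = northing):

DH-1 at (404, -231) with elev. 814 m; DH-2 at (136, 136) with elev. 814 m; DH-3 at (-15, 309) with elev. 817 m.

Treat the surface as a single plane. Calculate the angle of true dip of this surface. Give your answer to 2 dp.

Two edge vectors: DH-1→DH-2 = (-268, 367, 0), DH-1→DH-3 = (-419, 540, 3).
Normal n = (DH-1→DH-2) × (DH-1→DH-3) = (1101, 804, 9053).
So ∂z/∂E = −n_x/n_z = −0.12162 and ∂z/∂N = −n_y/n_z = −0.08881.
Gradient magnitude |∇z| = √(a² + b²) = √(0.01479 + 0.00789) = 0.15059.
True dip = arctan(0.15059) = 8.56°, dipping toward NE (azimuth ≈ 054°).

8.56°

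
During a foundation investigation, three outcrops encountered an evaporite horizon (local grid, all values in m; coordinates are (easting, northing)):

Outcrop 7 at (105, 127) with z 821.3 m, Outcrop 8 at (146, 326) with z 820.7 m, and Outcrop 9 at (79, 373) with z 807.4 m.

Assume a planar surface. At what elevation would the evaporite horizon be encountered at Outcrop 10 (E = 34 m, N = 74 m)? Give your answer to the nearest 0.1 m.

Two edge vectors: Outcrop 7→Outcrop 8 = (41, 199, -0.6), Outcrop 7→Outcrop 9 = (-26, 246, -13.9).
Normal n = (Outcrop 7→Outcrop 8) × (Outcrop 7→Outcrop 9) = (-2618.5, 585.5, 15260).
So ∂z/∂E = −n_x/n_z = 0.17159 and ∂z/∂N = −n_y/n_z = −0.03837.
Intercept c from Outcrop 7: 821.3 − 18.02 + 4.87 = 808.16.
At (34, 74): z = 5.8 − 2.8 + 808.16 = 811.2 m.

811.2 m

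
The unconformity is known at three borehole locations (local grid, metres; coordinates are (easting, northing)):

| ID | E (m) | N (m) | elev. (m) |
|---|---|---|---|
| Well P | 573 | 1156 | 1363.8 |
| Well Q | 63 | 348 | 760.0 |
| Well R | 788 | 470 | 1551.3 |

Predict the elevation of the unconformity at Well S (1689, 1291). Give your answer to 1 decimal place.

Two edge vectors: Well P→Well Q = (-510, -808, -603.8), Well P→Well R = (215, -686, 187.5).
Normal n = (Well P→Well Q) × (Well P→Well R) = (-565706.8, -34192, 523580).
So ∂z/∂E = −n_x/n_z = 1.080459 and ∂z/∂N = −n_y/n_z = 0.065304.
Intercept c from Well P: 1363.8 − 619.10 − 75.49 = 669.21.
At (1689, 1291): z = 1824.9 + 84.3 + 669.21 = 2578.4 m.

2578.4 m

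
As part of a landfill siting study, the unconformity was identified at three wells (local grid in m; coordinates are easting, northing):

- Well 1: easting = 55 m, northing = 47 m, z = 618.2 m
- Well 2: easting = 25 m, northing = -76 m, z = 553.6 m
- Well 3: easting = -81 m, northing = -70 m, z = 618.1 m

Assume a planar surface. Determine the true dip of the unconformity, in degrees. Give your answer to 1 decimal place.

41.2°

Let the plane be z = a·easting + b·northing + c.
Well 2−Well 1: −30a − 123b = −64.6;  Well 3−Well 1: −136a − 117b = −0.1.
Solving gives a = −0.57088, b = 0.66444.
Gradient magnitude |∇z| = √(a² + b²) = √(0.32590 + 0.44148) = 0.87601.
True dip = arctan(0.87601) = 41.2°, dipping toward SE (azimuth ≈ 139°).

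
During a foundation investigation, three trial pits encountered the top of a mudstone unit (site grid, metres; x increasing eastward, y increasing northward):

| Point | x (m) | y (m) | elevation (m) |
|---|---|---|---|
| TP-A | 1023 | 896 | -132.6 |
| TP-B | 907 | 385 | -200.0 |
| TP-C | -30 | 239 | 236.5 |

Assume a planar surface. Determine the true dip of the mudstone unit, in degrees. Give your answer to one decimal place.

29.3°

Two edge vectors: TP-A→TP-B = (-116, -511, -67.4), TP-A→TP-C = (-1053, -657, 369.1).
Normal n = (TP-A→TP-B) × (TP-A→TP-C) = (-232891.9, 113787.8, -461871).
So ∂z/∂x = −n_x/n_z = −0.50424 and ∂z/∂y = −n_y/n_z = 0.24636.
Gradient magnitude |∇z| = √(a² + b²) = √(0.25425 + 0.06069) = 0.56120.
True dip = arctan(0.56120) = 29.3°, dipping toward ESE (azimuth ≈ 116°).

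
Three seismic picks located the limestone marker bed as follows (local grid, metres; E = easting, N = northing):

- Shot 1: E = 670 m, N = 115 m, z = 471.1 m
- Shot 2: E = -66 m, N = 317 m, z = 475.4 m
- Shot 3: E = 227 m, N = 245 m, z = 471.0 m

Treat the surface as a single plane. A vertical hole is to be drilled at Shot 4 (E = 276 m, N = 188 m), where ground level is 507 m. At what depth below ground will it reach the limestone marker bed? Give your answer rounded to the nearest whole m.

Let the plane be z = a·E + b·N + c.
Shot 2−Shot 1: −736a + 202b = 4.3;  Shot 3−Shot 1: −443a + 130b = −0.1.
Solving gives a = −0.09351, b = −0.31942.
Then c = 471.1 − a·670 − b·115 = 570.49.
At (276, 188): z_contact = −25.8 − 60.1 + 570.49 = 484.6 m.
Depth below ground = 507 − 484.6 = 22 m.

22 m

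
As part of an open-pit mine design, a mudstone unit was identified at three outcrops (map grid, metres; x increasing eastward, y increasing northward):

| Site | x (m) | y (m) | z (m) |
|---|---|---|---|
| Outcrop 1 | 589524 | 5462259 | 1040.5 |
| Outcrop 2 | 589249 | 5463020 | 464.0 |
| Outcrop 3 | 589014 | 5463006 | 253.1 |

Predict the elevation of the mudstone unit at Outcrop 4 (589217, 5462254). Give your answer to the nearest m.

759 m

Let the plane be z = a·x + b·y + c.
Outcrop 2−Outcrop 1: −275a + 761b = −576.5;  Outcrop 3−Outcrop 1: −510a + 747b = −787.4.
Solving gives a = 0.92271341, b = −0.42411802.
Then c = 1040.5 − a·589524 − b·5462259 = 1773721.25.
At (589217, 5462254): z = 543678.4 − 2316640.3 + 1773721.25 = 759.3 m.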